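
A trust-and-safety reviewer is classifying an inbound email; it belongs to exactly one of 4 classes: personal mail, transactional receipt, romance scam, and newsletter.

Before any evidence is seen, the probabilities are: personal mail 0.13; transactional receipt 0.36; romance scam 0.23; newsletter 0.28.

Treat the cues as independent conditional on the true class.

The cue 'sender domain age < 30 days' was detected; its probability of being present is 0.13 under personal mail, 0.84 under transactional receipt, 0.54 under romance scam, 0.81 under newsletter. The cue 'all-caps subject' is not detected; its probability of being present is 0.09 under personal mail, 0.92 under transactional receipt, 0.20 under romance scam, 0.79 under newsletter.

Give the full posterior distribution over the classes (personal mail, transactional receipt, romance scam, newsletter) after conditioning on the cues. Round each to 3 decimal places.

By Bayes' rule with conditional independence, the unnormalized weight for each hypothesis is prior × ∏ likelihoods (using 1 − P(present | H) for each absent cue):
  personal mail: 0.13 × 0.13 × (1 − 0.09) = 0.015379
  transactional receipt: 0.36 × 0.84 × (1 − 0.92) = 0.024192
  romance scam: 0.23 × 0.54 × (1 − 0.20) = 0.09936
  newsletter: 0.28 × 0.81 × (1 − 0.79) = 0.047628
The unnormalized weights sum to 0.18656.
P(personal mail | evidence) = 0.015379 / 0.18656 ≈ 0.082
P(transactional receipt | evidence) = 0.024192 / 0.18656 ≈ 0.130
P(romance scam | evidence) = 0.09936 / 0.18656 ≈ 0.533
P(newsletter | evidence) = 0.047628 / 0.18656 ≈ 0.255

0.082, 0.130, 0.533, 0.255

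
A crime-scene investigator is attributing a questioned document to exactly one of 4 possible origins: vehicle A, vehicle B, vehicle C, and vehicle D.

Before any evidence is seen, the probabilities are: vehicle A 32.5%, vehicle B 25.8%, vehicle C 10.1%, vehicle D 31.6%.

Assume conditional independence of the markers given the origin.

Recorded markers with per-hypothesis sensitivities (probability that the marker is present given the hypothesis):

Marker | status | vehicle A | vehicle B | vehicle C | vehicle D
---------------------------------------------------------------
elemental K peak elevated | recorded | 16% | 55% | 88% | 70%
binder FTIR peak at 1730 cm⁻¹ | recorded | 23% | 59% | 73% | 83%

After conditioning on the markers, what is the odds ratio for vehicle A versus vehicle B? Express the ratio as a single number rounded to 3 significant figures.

0.143

Unnormalized posterior weight (prior times the marker likelihoods) for each of the two hypotheses:
  vehicle A: 0.325 × 0.16 × 0.23 = 0.01196
  vehicle B: 0.258 × 0.55 × 0.59 = 0.083721
Posterior odds = 0.01196 / 0.083721 ≈ 0.143.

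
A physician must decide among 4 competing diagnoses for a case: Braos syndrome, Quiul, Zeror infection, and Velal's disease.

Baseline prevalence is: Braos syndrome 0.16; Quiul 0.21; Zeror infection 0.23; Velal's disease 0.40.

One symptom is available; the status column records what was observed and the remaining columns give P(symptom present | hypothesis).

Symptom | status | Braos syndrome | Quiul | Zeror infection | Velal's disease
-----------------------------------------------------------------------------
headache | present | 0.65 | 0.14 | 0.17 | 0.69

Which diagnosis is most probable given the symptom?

By Bayes' rule, the unnormalized weight for each hypothesis is prior × likelihood:
  Braos syndrome: 0.16 × 0.65 = 0.104
  Quiul: 0.21 × 0.14 = 0.0294
  Zeror infection: 0.23 × 0.17 = 0.0391
  Velal's disease: 0.40 × 0.69 = 0.276
The unnormalized weights sum to 0.4485.
P(Braos syndrome | evidence) ≈ 0.104 / 0.4485 ≈ 0.232
P(Quiul | evidence) ≈ 0.0294 / 0.4485 ≈ 0.066
P(Zeror infection | evidence) ≈ 0.0391 / 0.4485 ≈ 0.087
P(Velal's disease | evidence) ≈ 0.276 / 0.4485 ≈ 0.615
The largest is 0.615, so Velal's disease is most probable.

Velal's disease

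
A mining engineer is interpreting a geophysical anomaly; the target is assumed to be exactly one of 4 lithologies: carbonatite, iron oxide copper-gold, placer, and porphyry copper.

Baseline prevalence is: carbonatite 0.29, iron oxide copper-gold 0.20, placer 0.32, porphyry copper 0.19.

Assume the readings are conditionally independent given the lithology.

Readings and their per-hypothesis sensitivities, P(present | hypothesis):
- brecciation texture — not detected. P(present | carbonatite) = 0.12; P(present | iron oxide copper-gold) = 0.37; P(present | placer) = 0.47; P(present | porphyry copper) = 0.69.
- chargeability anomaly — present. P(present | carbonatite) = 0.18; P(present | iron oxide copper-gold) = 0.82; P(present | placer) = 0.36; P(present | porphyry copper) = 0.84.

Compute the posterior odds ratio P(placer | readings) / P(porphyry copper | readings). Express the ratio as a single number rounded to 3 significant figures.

The normalizing constant cancels in an odds ratio, so compute prior × likelihood for the two hypotheses only (using 1 − P(present | H) for each absent reading):
  placer: 0.32 × (1 − 0.47) × 0.36 = 0.061056
  porphyry copper: 0.19 × (1 − 0.69) × 0.84 = 0.049476
Odds(placer : porphyry copper) = 0.061056 / 0.049476 ≈ 1.23.

1.23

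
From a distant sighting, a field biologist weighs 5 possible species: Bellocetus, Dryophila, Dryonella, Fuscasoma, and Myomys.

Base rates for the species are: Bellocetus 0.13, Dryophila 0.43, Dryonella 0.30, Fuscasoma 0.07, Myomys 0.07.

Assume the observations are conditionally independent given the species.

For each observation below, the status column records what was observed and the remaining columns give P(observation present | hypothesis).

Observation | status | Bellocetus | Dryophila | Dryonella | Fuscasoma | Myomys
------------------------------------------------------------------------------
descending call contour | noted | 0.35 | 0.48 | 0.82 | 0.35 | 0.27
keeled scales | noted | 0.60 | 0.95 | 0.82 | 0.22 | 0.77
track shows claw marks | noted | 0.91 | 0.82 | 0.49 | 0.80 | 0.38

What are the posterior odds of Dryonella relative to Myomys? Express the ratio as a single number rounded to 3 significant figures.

Unnormalized posterior weight (prior times the observation likelihoods) for each of the two hypotheses:
  Dryonella: 0.30 × 0.82 × 0.82 × 0.49 = 0.098843
  Myomys: 0.07 × 0.27 × 0.77 × 0.38 = 0.0055301
Posterior odds = 0.098843 / 0.0055301 ≈ 17.9.

17.9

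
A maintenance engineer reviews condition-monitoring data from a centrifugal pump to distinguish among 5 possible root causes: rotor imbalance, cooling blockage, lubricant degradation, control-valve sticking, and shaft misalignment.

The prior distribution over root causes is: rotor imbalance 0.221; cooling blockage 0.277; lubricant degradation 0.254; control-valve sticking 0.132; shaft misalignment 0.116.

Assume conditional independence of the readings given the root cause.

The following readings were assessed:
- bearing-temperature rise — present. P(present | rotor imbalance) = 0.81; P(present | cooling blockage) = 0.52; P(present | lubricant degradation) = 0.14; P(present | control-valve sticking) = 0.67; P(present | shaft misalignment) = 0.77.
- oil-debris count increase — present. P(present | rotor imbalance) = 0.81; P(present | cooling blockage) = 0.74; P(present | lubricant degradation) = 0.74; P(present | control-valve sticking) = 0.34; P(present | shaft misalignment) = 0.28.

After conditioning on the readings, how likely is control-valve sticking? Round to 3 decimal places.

0.090

Multiply each prior by the joint likelihood of the reading pattern:
  rotor imbalance: 0.221 × 0.81 × 0.81 = 0.145
  cooling blockage: 0.277 × 0.52 × 0.74 = 0.10659
  lubricant degradation: 0.254 × 0.14 × 0.74 = 0.026314
  control-valve sticking: 0.132 × 0.67 × 0.34 = 0.03007
  shaft misalignment: 0.116 × 0.77 × 0.28 = 0.02501
The unnormalized weights sum to 0.33298.
P(control-valve sticking | evidence) = 0.03007 / 0.33298 ≈ 0.090.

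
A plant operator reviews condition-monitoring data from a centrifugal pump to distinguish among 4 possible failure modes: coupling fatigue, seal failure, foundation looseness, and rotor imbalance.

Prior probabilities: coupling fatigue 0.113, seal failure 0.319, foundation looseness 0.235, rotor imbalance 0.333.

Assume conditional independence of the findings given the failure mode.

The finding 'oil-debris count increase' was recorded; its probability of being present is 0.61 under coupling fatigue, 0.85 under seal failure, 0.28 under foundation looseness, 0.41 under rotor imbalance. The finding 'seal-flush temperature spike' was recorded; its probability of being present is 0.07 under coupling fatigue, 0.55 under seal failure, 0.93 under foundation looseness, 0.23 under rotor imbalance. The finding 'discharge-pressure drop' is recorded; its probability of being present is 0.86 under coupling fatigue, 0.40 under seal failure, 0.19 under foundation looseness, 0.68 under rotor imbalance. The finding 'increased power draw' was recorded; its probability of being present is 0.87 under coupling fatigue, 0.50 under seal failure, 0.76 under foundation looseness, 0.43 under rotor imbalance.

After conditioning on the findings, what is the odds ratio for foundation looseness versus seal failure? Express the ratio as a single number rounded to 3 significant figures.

0.296

Unnormalized posterior weight (prior times the finding likelihoods) for each of the two hypotheses:
  foundation looseness: 0.235 × 0.28 × 0.93 × 0.19 × 0.76 = 0.0088364
  seal failure: 0.319 × 0.85 × 0.55 × 0.40 × 0.50 = 0.029827
Odds(foundation looseness : seal failure) = 0.0088364 / 0.029827 ≈ 0.296.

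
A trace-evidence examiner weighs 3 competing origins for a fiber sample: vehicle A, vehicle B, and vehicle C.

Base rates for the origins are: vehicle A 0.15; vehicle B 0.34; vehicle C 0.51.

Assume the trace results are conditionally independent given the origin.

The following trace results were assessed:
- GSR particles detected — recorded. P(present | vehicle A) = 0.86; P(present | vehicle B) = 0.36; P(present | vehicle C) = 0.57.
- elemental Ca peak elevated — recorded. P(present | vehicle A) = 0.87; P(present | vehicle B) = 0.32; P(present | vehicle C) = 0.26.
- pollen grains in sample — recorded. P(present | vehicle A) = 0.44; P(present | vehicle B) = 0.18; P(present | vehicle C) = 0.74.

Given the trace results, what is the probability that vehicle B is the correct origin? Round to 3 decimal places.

0.063

For each hypothesis, the unnormalized posterior weight is prior × product of the trace result likelihoods:
  vehicle A: 0.15 × 0.86 × 0.87 × 0.44 = 0.049381
  vehicle B: 0.34 × 0.36 × 0.32 × 0.18 = 0.0070502
  vehicle C: 0.51 × 0.57 × 0.26 × 0.74 = 0.055931
Normalizing constant Z = 0.049381 + 0.0070502 + 0.055931 = 0.11236.
P(vehicle B | evidence) = 0.0070502 / 0.11236 ≈ 0.063.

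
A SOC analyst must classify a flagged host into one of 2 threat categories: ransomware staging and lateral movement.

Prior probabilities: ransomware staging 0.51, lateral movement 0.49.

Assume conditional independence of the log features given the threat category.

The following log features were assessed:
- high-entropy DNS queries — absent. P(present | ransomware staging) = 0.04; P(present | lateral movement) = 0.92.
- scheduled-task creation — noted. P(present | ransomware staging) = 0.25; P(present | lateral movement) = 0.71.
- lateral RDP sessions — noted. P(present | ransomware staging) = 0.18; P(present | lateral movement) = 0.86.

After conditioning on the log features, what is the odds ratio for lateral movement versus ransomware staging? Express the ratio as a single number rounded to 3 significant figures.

1.09

Posterior odds equal prior odds times the likelihood ratio; only the two competing hypotheses matter (using 1 − P(present | H) for each absent log feature).
  lateral movement: 0.49 × (1 − 0.92) × 0.71 × 0.86 = 0.023936
  ransomware staging: 0.51 × (1 − 0.04) × 0.25 × 0.18 = 0.022032
Odds(lateral movement : ransomware staging) = 0.023936 / 0.022032 ≈ 1.09.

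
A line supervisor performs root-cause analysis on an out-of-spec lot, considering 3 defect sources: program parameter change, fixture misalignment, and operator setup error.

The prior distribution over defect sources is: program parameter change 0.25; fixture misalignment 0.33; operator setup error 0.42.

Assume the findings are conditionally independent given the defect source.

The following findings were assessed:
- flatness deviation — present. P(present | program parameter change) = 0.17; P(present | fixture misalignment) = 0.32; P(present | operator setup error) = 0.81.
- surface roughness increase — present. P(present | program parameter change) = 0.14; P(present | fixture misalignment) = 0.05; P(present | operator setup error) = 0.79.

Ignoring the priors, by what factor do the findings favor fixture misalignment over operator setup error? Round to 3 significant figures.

The Bayes factor is the ratio of the joint likelihoods of the evidence pattern under the two hypotheses.
  fixture misalignment: 0.32 × 0.05 = 0.016
  operator setup error: 0.81 × 0.79 = 0.6399
Bayes factor = 0.016 / 0.6399 ≈ 0.0250

0.0250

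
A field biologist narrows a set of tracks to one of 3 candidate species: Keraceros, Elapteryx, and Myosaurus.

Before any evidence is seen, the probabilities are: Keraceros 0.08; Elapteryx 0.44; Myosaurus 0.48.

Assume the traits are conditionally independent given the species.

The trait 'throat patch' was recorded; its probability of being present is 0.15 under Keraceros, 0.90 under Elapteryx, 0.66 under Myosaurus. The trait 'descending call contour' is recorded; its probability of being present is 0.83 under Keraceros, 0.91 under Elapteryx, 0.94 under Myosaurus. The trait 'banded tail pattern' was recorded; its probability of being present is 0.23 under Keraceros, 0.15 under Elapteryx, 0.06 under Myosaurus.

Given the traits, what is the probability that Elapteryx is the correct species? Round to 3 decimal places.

0.728

By Bayes' rule with conditional independence, the unnormalized weight for each hypothesis is prior × ∏ likelihoods:
  Keraceros: 0.08 × 0.15 × 0.83 × 0.23 = 0.0022908
  Elapteryx: 0.44 × 0.90 × 0.91 × 0.15 = 0.054054
  Myosaurus: 0.48 × 0.66 × 0.94 × 0.06 = 0.017868
The unnormalized weights sum to 0.074212.
P(Elapteryx | evidence) = 0.054054 / 0.074212 ≈ 0.728.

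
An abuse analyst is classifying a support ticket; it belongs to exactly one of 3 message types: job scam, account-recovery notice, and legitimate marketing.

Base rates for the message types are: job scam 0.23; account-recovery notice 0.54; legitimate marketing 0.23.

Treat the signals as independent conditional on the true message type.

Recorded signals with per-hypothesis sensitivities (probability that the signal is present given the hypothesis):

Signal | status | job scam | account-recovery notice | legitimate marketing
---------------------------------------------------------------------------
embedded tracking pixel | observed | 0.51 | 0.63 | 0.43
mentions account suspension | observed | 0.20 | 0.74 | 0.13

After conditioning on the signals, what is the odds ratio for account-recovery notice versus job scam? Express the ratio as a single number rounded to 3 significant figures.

10.7

Unnormalized posterior weight (prior times the signal likelihoods) for each of the two hypotheses:
  account-recovery notice: 0.54 × 0.63 × 0.74 = 0.25175
  job scam: 0.23 × 0.51 × 0.20 = 0.02346
Odds(account-recovery notice : job scam) = 0.25175 / 0.02346 ≈ 10.7.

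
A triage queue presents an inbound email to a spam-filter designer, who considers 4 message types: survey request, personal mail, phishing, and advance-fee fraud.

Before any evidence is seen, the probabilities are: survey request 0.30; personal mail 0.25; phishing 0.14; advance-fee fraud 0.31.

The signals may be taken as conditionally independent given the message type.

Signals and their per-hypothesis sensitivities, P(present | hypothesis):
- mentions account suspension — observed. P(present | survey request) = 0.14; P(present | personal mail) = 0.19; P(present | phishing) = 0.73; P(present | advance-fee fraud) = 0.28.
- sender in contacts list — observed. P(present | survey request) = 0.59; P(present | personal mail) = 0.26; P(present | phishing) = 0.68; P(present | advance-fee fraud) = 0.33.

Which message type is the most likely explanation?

phishing

Multiply each prior by the joint likelihood of the signal pattern:
  survey request: 0.30 × 0.14 × 0.59 = 0.02478
  personal mail: 0.25 × 0.19 × 0.26 = 0.01235
  phishing: 0.14 × 0.73 × 0.68 = 0.069496
  advance-fee fraud: 0.31 × 0.28 × 0.33 = 0.028644
Normalizing constant Z = 0.02478 + 0.01235 + 0.069496 + 0.028644 = 0.13527.
P(survey request | evidence) ≈ 0.02478 / 0.13527 ≈ 0.183
P(personal mail | evidence) ≈ 0.01235 / 0.13527 ≈ 0.091
P(phishing | evidence) ≈ 0.069496 / 0.13527 ≈ 0.514
P(advance-fee fraud | evidence) ≈ 0.028644 / 0.13527 ≈ 0.212
The largest is 0.514, so phishing is most probable.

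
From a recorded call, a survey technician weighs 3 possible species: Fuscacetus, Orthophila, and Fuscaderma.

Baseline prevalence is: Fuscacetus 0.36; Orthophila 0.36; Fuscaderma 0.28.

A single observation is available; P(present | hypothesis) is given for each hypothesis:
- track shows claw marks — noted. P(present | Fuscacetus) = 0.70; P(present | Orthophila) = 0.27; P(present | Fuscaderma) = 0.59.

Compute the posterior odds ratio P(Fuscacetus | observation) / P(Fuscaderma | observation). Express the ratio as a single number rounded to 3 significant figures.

1.53

Posterior odds equal prior odds times the likelihood ratio; only the two competing hypotheses matter.
  Fuscacetus: 0.36 × 0.70 = 0.252
  Fuscaderma: 0.28 × 0.59 = 0.1652
Odds(Fuscacetus : Fuscaderma) = 0.252 / 0.1652 ≈ 1.53.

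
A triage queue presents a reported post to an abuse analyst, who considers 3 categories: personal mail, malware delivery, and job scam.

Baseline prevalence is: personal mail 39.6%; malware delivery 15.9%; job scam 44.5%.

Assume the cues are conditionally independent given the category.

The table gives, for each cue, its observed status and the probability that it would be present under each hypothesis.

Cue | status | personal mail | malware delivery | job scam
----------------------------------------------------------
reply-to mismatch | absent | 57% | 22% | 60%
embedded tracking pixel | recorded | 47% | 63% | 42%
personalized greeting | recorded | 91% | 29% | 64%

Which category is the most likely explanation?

personal mail

By Bayes' rule with conditional independence, the unnormalized weight for each hypothesis is prior × ∏ likelihoods (using 1 − P(present | H) for each absent cue):
  personal mail: 0.396 × (1 − 0.57) × 0.47 × 0.91 = 0.072829
  malware delivery: 0.159 × (1 − 0.22) × 0.63 × 0.29 = 0.022658
  job scam: 0.445 × (1 − 0.60) × 0.42 × 0.64 = 0.047846
Marginal likelihood of the evidence = 0.14333.
P(personal mail | evidence) ≈ 0.072829 / 0.14333 ≈ 0.508
P(malware delivery | evidence) ≈ 0.022658 / 0.14333 ≈ 0.158
P(job scam | evidence) ≈ 0.047846 / 0.14333 ≈ 0.334
The largest is 0.508, so personal mail is most probable.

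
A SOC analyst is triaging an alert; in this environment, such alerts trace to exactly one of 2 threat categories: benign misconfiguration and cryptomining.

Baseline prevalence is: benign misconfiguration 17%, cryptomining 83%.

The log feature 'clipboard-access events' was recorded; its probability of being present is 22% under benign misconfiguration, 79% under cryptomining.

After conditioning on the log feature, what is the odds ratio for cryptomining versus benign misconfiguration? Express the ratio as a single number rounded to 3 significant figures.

The normalizing constant cancels in an odds ratio, so compute prior × likelihood for the two hypotheses only:
  cryptomining: 0.83 × 0.79 = 0.6557
  benign misconfiguration: 0.17 × 0.22 = 0.0374
Posterior odds = 0.6557 / 0.0374 ≈ 17.5.

17.5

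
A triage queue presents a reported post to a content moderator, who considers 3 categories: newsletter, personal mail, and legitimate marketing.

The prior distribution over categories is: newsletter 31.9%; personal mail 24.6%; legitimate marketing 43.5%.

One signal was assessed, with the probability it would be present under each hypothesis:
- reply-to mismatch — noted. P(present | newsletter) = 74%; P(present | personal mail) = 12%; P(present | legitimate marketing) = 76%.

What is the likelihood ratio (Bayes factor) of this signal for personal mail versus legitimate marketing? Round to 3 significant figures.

0.158

The Bayes factor is the ratio of the two likelihoods.
  personal mail: 0.12
  legitimate marketing: 0.76
Bayes factor = 0.12 / 0.76 ≈ 0.158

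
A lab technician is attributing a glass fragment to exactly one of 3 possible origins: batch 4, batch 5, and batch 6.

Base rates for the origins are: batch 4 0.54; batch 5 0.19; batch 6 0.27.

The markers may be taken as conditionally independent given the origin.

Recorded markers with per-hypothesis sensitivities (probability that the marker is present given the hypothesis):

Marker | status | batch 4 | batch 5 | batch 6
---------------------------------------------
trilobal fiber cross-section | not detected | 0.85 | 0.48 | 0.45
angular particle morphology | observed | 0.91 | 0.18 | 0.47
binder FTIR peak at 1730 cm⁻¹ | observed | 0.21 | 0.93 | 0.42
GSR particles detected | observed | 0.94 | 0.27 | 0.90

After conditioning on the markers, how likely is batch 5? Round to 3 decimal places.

By Bayes' rule with conditional independence, the unnormalized weight for each hypothesis is prior × ∏ likelihoods (using 1 − P(present | H) for each absent marker):
  batch 4: 0.54 × (1 − 0.85) × 0.91 × 0.21 × 0.94 = 0.01455
  batch 5: 0.19 × (1 − 0.48) × 0.18 × 0.93 × 0.27 = 0.0044656
  batch 6: 0.27 × (1 − 0.45) × 0.47 × 0.42 × 0.90 = 0.026383
The unnormalized weights sum to 0.045398.
P(batch 5 | evidence) = 0.0044656 / 0.045398 ≈ 0.098.

0.098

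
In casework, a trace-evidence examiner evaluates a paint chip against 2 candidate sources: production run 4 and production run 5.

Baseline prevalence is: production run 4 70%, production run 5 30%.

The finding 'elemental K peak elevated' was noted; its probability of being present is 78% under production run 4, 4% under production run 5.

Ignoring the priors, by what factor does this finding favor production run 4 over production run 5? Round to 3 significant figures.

19.5

The Bayes factor is the ratio of the two likelihoods.
  production run 4: 0.78
  production run 5: 0.04
Bayes factor = 0.78 / 0.04 ≈ 19.5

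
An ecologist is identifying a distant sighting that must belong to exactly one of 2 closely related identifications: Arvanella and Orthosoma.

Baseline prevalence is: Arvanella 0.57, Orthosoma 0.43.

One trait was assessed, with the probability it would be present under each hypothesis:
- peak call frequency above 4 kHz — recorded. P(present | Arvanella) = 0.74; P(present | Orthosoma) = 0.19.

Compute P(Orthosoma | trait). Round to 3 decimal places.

For each hypothesis, the unnormalized posterior weight is prior × likelihood:
  Arvanella: 0.57 × 0.74 = 0.4218
  Orthosoma: 0.43 × 0.19 = 0.0817
Normalizing constant Z = 0.4218 + 0.0817 = 0.5035.
P(Orthosoma | evidence) = 0.0817 / 0.5035 ≈ 0.162.

0.162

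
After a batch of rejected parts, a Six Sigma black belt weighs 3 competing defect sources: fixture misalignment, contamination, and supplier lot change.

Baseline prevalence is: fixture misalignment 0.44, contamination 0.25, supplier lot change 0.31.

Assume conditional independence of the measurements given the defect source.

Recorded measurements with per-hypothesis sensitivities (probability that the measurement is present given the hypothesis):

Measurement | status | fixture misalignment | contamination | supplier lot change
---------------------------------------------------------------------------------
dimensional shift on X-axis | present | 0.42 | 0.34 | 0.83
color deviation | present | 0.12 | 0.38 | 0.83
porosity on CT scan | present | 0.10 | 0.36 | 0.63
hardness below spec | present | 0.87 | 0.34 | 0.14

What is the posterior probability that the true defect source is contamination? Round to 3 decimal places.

By Bayes' rule with conditional independence, the unnormalized weight for each hypothesis is prior × ∏ likelihoods:
  fixture misalignment: 0.44 × 0.42 × 0.12 × 0.10 × 0.87 = 0.0019293
  contamination: 0.25 × 0.34 × 0.38 × 0.36 × 0.34 = 0.0039535
  supplier lot change: 0.31 × 0.83 × 0.83 × 0.63 × 0.14 = 0.018836
Normalizing constant Z = 0.0019293 + 0.0039535 + 0.018836 = 0.024719.
P(contamination | evidence) = 0.0039535 / 0.024719 ≈ 0.160.

0.160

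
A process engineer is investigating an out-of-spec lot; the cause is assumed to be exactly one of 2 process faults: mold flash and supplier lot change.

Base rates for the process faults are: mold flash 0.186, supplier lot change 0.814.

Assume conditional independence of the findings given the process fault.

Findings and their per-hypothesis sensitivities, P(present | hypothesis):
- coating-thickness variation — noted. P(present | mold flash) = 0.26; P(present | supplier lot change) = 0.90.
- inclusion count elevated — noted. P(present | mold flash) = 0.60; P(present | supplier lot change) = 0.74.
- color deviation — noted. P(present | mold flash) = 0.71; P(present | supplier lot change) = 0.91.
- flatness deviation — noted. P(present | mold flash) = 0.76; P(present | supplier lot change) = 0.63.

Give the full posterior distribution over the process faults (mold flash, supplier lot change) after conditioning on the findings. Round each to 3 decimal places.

Multiply each prior by the joint likelihood of the evidence pattern:
  mold flash: 0.186 × 0.26 × 0.60 × 0.71 × 0.76 = 0.015657
  supplier lot change: 0.814 × 0.90 × 0.74 × 0.91 × 0.63 = 0.3108
Normalizing constant Z = 0.015657 + 0.3108 = 0.32646.
P(mold flash | evidence) = 0.015657 / 0.32646 ≈ 0.048
P(supplier lot change | evidence) = 0.3108 / 0.32646 ≈ 0.952

0.048, 0.952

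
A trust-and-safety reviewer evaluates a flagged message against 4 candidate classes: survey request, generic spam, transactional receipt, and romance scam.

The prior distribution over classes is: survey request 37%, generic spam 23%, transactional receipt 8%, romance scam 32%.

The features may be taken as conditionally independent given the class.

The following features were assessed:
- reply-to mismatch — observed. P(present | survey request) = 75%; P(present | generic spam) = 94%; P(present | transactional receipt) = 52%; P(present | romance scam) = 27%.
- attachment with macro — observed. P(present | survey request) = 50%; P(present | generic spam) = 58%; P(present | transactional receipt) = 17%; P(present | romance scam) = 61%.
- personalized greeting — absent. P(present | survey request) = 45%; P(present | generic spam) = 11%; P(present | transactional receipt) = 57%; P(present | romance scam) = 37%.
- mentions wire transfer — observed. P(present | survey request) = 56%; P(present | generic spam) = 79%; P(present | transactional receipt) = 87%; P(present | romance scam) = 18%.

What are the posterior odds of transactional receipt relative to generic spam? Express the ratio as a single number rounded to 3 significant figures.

0.0300

Unnormalized posterior weight (prior times the feature likelihoods) for each of the two hypotheses (using 1 − P(present | H) for each absent feature):
  transactional receipt: 0.08 × 0.52 × 0.17 × (1 − 0.57) × 0.87 = 0.0026456
  generic spam: 0.23 × 0.94 × 0.58 × (1 − 0.11) × 0.79 = 0.088166
Posterior odds = 0.0026456 / 0.088166 ≈ 0.0300.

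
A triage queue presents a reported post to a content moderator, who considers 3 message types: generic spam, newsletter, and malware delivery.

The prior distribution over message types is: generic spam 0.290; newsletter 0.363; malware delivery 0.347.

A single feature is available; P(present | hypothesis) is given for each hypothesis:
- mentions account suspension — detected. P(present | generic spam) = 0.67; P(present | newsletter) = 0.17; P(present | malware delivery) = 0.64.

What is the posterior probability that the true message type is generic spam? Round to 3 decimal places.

0.406

For each hypothesis, the unnormalized posterior weight is prior × likelihood:
  generic spam: 0.290 × 0.67 = 0.1943
  newsletter: 0.363 × 0.17 = 0.06171
  malware delivery: 0.347 × 0.64 = 0.22208
The unnormalized weights sum to 0.47809.
P(generic spam | evidence) = 0.1943 / 0.47809 ≈ 0.406.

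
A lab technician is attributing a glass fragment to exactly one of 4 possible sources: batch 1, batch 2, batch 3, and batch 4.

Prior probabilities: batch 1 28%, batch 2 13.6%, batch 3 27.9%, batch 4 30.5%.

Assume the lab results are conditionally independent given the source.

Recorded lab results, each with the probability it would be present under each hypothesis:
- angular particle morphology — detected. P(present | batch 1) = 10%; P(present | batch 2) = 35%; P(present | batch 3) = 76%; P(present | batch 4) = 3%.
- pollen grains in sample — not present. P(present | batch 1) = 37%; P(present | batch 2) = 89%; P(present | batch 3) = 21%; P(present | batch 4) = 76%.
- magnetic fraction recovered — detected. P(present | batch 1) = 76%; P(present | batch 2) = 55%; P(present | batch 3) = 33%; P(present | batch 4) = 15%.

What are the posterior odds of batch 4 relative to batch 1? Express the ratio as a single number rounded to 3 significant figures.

0.0246

The normalizing constant cancels in an odds ratio, so compute prior × likelihood for the two hypotheses only (using 1 − P(present | H) for each absent lab result):
  batch 4: 0.305 × 0.03 × (1 − 0.76) × 0.15 = 0.0003294
  batch 1: 0.280 × 0.10 × (1 − 0.37) × 0.76 = 0.013406
Odds(batch 4 : batch 1) = 0.0003294 / 0.013406 ≈ 0.0246.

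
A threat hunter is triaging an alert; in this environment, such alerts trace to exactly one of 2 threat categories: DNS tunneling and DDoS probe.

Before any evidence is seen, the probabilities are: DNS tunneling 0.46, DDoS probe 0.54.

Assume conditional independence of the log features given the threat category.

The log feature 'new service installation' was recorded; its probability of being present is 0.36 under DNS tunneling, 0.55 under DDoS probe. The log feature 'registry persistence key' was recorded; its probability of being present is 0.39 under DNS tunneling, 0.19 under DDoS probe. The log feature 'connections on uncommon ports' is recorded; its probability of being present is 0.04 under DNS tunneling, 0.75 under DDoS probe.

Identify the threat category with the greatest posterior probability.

For each hypothesis, the unnormalized posterior weight is prior × product of the log feature likelihoods:
  DNS tunneling: 0.46 × 0.36 × 0.39 × 0.04 = 0.0025834
  DDoS probe: 0.54 × 0.55 × 0.19 × 0.75 = 0.042323
Normalizing constant Z = 0.0025834 + 0.042323 = 0.044906.
P(DNS tunneling | evidence) ≈ 0.0025834 / 0.044906 ≈ 0.058
P(DDoS probe | evidence) ≈ 0.042323 / 0.044906 ≈ 0.942
The largest is 0.942, so DDoS probe is most probable.

DDoS probe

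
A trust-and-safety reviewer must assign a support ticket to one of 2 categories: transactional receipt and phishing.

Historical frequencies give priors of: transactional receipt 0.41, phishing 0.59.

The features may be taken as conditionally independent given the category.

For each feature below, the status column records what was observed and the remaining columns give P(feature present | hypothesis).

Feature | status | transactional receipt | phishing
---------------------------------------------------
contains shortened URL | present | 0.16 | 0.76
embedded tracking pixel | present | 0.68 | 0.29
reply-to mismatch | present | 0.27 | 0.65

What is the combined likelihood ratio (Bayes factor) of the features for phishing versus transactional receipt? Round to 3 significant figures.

4.88

Take the product of per-feature likelihoods under each hypothesis, then divide.
  phishing: 0.76 × 0.29 × 0.65 = 0.14326
  transactional receipt: 0.16 × 0.68 × 0.27 = 0.029376
Bayes factor = 0.14326 / 0.029376 ≈ 4.88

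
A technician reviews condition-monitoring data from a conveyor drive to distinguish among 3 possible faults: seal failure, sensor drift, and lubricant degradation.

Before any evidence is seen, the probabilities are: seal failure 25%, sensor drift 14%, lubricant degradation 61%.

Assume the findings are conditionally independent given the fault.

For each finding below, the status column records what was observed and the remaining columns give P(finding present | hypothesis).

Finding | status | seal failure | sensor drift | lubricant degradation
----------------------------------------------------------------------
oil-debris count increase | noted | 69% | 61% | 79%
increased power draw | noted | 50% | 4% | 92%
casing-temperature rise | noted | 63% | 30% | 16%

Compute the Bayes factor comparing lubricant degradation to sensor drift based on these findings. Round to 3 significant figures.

15.9

The Bayes factor is the ratio of the joint likelihoods of the evidence pattern under the two hypotheses.
  lubricant degradation: 0.79 × 0.92 × 0.16 = 0.11629
  sensor drift: 0.61 × 0.04 × 0.30 = 0.00732
Bayes factor = 0.11629 / 0.00732 ≈ 15.9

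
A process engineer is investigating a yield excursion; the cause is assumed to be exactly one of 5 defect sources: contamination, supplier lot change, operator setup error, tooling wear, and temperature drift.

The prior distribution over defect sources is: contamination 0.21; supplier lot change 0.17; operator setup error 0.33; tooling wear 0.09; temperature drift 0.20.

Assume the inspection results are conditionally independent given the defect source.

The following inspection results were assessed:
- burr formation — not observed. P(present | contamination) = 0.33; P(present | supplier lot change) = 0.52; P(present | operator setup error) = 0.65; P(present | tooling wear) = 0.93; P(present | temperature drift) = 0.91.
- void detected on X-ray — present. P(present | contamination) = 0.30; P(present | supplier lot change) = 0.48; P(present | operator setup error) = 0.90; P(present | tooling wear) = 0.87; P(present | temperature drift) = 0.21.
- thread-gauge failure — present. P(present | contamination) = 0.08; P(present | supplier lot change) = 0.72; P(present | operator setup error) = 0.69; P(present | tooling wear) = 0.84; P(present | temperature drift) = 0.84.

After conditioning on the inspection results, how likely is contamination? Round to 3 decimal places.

0.030

Multiply each prior by the joint likelihood of the inspection result pattern (using 1 − P(present | H) for each absent inspection result):
  contamination: 0.21 × (1 − 0.33) × 0.30 × 0.08 = 0.0033768
  supplier lot change: 0.17 × (1 − 0.52) × 0.48 × 0.72 = 0.028201
  operator setup error: 0.33 × (1 − 0.65) × 0.90 × 0.69 = 0.071725
  tooling wear: 0.09 × (1 − 0.93) × 0.87 × 0.84 = 0.004604
  temperature drift: 0.20 × (1 − 0.91) × 0.21 × 0.84 = 0.0031752
Marginal likelihood of the evidence = 0.11108.
P(contamination | evidence) = 0.0033768 / 0.11108 ≈ 0.030.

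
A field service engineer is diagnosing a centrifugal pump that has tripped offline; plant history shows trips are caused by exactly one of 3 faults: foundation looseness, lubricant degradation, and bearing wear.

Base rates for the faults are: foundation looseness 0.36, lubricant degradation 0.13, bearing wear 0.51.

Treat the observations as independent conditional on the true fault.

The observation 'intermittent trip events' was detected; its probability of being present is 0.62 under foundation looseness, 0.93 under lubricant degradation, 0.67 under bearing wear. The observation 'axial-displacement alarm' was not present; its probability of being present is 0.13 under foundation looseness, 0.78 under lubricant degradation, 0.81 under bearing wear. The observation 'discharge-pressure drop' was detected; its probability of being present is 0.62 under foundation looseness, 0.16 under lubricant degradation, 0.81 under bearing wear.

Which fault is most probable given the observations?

For each hypothesis, the unnormalized posterior weight is prior × product of the observation likelihoods (using 1 − P(present | H) for each absent observation):
  foundation looseness: 0.36 × 0.62 × (1 − 0.13) × 0.62 = 0.12039
  lubricant degradation: 0.13 × 0.93 × (1 − 0.78) × 0.16 = 0.0042557
  bearing wear: 0.51 × 0.67 × (1 − 0.81) × 0.81 = 0.052588
The unnormalized weights sum to 0.17724.
P(foundation looseness | evidence) ≈ 0.12039 / 0.17724 ≈ 0.679
P(lubricant degradation | evidence) ≈ 0.0042557 / 0.17724 ≈ 0.024
P(bearing wear | evidence) ≈ 0.052588 / 0.17724 ≈ 0.297
The largest is 0.679, so foundation looseness is most probable.

foundation looseness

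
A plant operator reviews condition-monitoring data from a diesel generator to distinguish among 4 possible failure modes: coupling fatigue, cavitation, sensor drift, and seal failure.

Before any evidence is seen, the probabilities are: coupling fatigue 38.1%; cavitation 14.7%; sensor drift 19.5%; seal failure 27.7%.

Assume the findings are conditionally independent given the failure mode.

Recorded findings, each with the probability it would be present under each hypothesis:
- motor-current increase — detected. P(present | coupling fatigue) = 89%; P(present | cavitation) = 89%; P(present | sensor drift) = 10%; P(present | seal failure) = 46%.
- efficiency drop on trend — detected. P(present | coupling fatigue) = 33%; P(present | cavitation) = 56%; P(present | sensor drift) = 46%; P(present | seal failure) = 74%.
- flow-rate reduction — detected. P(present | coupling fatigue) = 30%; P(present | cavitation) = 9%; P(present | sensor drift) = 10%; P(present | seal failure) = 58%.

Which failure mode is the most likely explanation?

Multiply each prior by the joint likelihood of the evidence pattern:
  coupling fatigue: 0.381 × 0.89 × 0.33 × 0.30 = 0.03357
  cavitation: 0.147 × 0.89 × 0.56 × 0.09 = 0.0065938
  sensor drift: 0.195 × 0.10 × 0.46 × 0.10 = 0.000897
  seal failure: 0.277 × 0.46 × 0.74 × 0.58 = 0.054689
Normalizing constant Z = 0.03357 + 0.0065938 + 0.000897 + 0.054689 = 0.095749.
P(coupling fatigue | evidence) ≈ 0.03357 / 0.095749 ≈ 0.351
P(cavitation | evidence) ≈ 0.0065938 / 0.095749 ≈ 0.069
P(sensor drift | evidence) ≈ 0.000897 / 0.095749 ≈ 0.009
P(seal failure | evidence) ≈ 0.054689 / 0.095749 ≈ 0.571
The largest is 0.571, so seal failure is most probable.

seal failure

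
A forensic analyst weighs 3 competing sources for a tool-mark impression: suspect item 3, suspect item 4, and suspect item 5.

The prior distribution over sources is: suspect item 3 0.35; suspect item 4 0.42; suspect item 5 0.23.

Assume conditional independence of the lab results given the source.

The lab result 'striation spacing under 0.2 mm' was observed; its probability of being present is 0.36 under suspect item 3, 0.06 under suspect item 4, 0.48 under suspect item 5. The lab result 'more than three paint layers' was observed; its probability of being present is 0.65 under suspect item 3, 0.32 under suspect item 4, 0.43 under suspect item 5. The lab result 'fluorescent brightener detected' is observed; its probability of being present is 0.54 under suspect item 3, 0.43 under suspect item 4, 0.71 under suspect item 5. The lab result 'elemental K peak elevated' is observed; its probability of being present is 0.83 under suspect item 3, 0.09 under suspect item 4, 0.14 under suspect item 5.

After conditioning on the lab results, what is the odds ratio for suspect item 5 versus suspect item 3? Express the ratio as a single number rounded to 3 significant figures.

0.129

The normalizing constant cancels in an odds ratio, so compute prior × likelihood for the two hypotheses only:
  suspect item 5: 0.23 × 0.48 × 0.43 × 0.71 × 0.14 = 0.0047187
  suspect item 3: 0.35 × 0.36 × 0.65 × 0.54 × 0.83 = 0.036708
Posterior odds = 0.0047187 / 0.036708 ≈ 0.129.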